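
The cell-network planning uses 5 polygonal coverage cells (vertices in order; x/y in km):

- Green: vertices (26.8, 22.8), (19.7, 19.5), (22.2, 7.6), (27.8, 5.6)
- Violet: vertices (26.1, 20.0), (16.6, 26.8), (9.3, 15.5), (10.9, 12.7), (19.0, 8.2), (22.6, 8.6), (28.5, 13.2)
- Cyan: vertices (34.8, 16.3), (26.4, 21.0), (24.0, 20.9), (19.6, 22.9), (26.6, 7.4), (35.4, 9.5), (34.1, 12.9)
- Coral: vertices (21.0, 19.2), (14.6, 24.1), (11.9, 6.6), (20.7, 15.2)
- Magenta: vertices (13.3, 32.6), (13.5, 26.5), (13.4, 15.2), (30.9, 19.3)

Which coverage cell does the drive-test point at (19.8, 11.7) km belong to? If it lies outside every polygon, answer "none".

Cast a ray rightward from (19.8, 11.7). For each polygon, the edges (by vertex number in listed order) whose endpoints lie on opposite sides of y = 11.7, where each meets that height, and whether that is right or left of the point:
Green: 2–3 at x≈21.34 (right), 4–1 at x≈27.45 (right) → 2 crossings.
Violet: 4–5 at x≈12.70 (left), 6–7 at x≈26.58 (right) → 1 crossing.
Cyan: 4–5 at x≈24.66 (right), 6–7 at x≈34.56 (right) → 2 crossings.
Coral: 2–3 at x≈12.69 (left), 3–4 at x≈17.12 (left) → 0 crossings.
Magenta: no edge straddles that height → 0 crossings.
Only Violet has an odd count, so the point is inside Violet.

Violet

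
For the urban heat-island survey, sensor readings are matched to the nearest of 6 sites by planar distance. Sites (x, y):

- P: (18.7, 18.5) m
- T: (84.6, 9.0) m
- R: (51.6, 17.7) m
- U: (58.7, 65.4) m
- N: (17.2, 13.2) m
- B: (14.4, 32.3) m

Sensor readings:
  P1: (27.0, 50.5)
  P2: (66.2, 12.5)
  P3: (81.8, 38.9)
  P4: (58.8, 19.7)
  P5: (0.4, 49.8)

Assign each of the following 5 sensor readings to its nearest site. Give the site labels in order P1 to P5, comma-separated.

P1 → B (d²=490.00)
P2 → R (d²=240.20)
P3 → T (d²=901.85)
P4 → R (d²=55.84)
P5 → B (d²=502.25)

B, R, T, R, B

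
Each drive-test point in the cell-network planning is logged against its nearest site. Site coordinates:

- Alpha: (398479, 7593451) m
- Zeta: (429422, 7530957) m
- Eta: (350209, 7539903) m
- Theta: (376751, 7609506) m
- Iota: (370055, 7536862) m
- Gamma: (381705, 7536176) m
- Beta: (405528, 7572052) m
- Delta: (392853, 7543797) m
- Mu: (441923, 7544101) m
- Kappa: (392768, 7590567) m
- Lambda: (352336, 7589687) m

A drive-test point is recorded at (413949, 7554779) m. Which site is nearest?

Squared distances to each site:
Alpha: 1734844484.000; Zeta: 806901413.000; Eta: 4284082976.000; Theta: 4378735733.000; Iota: 2247702125.000; Gamma: 1385747145.000; Beta: 369269770.000; Delta: 565645540.000; Mu: 896564360.000; Kappa: 1729415705.000; Lambda: 5014730233.000.
Minimum at Beta.

Beta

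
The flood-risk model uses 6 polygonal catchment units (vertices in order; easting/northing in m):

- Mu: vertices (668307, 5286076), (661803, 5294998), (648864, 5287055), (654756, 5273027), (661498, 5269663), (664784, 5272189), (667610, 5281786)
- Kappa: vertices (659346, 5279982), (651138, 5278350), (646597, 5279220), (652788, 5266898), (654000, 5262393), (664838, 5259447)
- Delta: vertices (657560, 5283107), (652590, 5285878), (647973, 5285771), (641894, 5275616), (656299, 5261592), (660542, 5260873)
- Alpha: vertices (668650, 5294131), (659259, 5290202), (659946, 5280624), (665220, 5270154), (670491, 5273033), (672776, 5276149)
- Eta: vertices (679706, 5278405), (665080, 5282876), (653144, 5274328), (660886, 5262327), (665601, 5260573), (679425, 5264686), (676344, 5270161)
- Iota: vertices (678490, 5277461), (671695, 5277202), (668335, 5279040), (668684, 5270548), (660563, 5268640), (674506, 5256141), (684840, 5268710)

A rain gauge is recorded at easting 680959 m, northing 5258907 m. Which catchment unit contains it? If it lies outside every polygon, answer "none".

Cast a ray rightward from (680959, 5258907). For each polygon, the edges (by vertex number in listed order) whose endpoints lie on opposite sides of northing = 5258907, where each meets that height, and whether that is right or left of the point:
Mu: no edge straddles that height → 0 crossings.
Kappa: no edge straddles that height → 0 crossings.
Delta: no edge straddles that height → 0 crossings.
Alpha: no edge straddles that height → 0 crossings.
Eta: no edge straddles that height → 0 crossings.
Iota: 5–6 at easting≈671420.4 (left), 6–7 at easting≈676780.2 (left) → 0 crossings.
All counts are even, so the point lies outside every listed polygon.

none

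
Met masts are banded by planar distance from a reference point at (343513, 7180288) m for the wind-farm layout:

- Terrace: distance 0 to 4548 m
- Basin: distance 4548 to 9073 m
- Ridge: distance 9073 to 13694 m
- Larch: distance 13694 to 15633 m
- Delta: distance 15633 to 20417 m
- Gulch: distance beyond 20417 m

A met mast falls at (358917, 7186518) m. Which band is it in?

Distance = √((358917−343513)² + (7186518−7180288)²) = √(237283216.000 + 38812900.000) = 16616.140 m.
15633 ≤ 16616.140 < 20417 → Delta.

Delta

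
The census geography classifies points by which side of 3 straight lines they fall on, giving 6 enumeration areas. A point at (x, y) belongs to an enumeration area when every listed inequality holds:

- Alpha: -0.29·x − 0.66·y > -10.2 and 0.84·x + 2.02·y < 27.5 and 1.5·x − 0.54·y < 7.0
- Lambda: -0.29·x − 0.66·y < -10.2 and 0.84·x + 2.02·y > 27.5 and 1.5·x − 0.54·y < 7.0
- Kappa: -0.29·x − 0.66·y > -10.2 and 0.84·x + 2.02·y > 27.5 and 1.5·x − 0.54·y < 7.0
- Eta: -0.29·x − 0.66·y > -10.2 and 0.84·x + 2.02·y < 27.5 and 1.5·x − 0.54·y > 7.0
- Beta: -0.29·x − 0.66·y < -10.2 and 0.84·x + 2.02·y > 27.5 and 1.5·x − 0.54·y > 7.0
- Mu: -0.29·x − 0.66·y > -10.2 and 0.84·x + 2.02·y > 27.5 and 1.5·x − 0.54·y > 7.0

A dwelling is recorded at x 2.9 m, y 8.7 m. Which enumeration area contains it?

Alpha

-0.29·2.9 − 0.66·8.7 = -6.583, which is > -10.2
0.84·2.9 + 2.02·8.7 = 20.010, which is < 27.5
1.5·2.9 − 0.54·8.7 = -0.348, which is < 7.0
This sign pattern matches Alpha.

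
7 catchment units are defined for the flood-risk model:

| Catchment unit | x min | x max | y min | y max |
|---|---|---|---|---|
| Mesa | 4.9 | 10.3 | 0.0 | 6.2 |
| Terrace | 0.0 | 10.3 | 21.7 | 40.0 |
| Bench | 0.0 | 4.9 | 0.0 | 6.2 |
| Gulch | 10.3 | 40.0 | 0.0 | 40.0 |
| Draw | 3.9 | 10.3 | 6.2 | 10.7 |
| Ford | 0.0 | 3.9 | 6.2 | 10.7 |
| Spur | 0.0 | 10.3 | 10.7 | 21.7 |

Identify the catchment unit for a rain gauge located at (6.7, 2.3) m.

The point has x = 6.7 and y = 2.3.
Only Mesa satisfies 4.9 ≤ x ≤ 10.3 and 0.0 ≤ y ≤ 6.2.

Mesa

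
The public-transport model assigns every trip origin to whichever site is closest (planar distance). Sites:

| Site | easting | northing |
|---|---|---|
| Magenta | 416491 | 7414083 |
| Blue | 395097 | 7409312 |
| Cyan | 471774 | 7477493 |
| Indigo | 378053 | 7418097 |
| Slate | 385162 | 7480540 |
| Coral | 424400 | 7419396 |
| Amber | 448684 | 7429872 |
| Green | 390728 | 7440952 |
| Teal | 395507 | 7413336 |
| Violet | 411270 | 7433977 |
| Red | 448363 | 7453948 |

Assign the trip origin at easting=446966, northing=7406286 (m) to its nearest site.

Squared distances to each site:
Magenta: 989518834.000; Blue: 2699549837.000; Cyan: 5685873713.000; Indigo: 4888501290.000; Slate: 9333390932.000; Coral: 681096456.000; Amber: 559250920.000; Green: 4364444200.000; Teal: 2697731181.000; Violet: 2040995897.000; Red: 2273617853.000.
Minimum at Amber.

Amber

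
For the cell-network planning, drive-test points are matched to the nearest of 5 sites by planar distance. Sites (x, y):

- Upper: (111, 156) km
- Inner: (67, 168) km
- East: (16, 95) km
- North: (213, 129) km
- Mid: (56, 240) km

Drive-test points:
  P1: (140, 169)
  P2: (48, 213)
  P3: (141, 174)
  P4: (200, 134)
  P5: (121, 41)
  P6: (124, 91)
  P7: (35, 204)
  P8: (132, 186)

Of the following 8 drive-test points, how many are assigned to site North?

1

P1 → Upper
P2 → Mid
P3 → Upper
P4 → North
P5 → Upper
P6 → Upper
P7 → Mid
P8 → Upper
1 of the 8 goes to North.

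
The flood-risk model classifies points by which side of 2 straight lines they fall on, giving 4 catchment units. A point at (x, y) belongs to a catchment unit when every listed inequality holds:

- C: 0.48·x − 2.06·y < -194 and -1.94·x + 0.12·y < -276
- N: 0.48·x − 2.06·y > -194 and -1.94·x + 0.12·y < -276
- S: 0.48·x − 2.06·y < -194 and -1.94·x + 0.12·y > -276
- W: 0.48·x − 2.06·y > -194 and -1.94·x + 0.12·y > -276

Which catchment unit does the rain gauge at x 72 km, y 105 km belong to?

W

0.48·72 − 2.06·105 = -181.740, which is > -194
-1.94·72 + 0.12·105 = -127.080, which is > -276
This sign pattern matches W.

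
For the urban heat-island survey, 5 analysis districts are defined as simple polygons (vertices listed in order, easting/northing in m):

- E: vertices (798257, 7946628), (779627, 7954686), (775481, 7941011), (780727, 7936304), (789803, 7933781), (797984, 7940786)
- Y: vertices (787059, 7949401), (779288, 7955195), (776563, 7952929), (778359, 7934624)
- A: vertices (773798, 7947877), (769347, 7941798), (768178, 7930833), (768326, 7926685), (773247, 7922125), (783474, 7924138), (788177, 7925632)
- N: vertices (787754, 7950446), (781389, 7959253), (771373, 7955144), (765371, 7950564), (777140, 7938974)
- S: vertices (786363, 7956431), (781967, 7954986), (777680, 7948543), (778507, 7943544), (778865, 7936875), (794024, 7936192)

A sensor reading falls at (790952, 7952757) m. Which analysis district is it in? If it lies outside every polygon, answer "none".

none

Cast a ray rightward from (790952, 7952757). For each polygon, the edges (by vertex number in listed order) whose endpoints lie on opposite sides of northing = 7952757, where each meets that height, and whether that is right or left of the point:
E: 1–2 at easting≈784086.8 (left), 2–3 at easting≈779042.2 (left) → 0 crossings.
Y: 1–2 at easting≈782557.9 (left), 3–4 at easting≈776579.9 (left) → 0 crossings.
A: no edge straddles that height → 0 crossings.
N: 1–2 at easting≈786083.8 (left), 3–4 at easting≈768244.9 (left) → 0 crossings.
S: 2–3 at easting≈780483.9 (left), 6–1 at easting≈787753.7 (left) → 0 crossings.
All counts are even, so the point lies outside every listed polygon.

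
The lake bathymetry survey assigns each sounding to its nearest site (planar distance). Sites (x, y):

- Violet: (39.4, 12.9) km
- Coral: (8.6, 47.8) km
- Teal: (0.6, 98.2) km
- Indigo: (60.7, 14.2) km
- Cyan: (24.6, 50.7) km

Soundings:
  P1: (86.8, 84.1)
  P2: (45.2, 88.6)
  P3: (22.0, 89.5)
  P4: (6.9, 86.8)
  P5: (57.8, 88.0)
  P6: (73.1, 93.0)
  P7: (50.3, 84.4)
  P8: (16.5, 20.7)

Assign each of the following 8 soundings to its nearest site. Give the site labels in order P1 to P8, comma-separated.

Cyan, Cyan, Teal, Teal, Cyan, Cyan, Cyan, Violet

P1 → Cyan (d²=4984.40)
P2 → Cyan (d²=1860.77)
P3 → Teal (d²=533.65)
P4 → Teal (d²=169.65)
P5 → Cyan (d²=2493.53)
P6 → Cyan (d²=4141.54)
P7 → Cyan (d²=1796.18)
P8 → Violet (d²=585.25)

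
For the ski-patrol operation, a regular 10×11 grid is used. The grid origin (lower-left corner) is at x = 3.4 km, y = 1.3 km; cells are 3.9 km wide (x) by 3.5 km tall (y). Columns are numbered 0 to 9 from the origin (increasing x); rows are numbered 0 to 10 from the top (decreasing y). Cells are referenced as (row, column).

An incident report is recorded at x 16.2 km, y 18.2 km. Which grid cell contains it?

Column index: ⌊(16.2 − 3.4) / 3.9⌋ = ⌊3.282⌋ = 3
Row offset from origin: ⌊(18.2 − 1.3) / 3.5⌋ = ⌊4.829⌋ = 4 → row 6 (counted from top)

(6, 3)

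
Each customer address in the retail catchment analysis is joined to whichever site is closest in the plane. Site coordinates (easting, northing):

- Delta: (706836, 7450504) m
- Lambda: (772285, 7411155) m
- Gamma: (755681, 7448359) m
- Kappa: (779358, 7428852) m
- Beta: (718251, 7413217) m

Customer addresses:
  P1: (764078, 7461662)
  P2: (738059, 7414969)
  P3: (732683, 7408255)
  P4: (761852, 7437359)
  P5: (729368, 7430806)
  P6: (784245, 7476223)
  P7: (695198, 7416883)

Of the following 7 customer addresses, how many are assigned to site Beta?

4

P1 → Gamma
P2 → Beta
P3 → Beta
P4 → Gamma
P5 → Beta
P6 → Gamma
P7 → Beta
4 of the 7 go to Beta.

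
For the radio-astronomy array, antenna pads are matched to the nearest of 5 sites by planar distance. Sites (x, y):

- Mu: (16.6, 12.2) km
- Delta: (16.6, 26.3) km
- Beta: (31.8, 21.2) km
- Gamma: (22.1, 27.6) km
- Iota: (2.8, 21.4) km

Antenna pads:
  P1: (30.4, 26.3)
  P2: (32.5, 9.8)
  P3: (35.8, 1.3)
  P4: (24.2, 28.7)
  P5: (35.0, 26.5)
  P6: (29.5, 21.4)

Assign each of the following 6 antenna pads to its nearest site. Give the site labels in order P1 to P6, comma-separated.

P1 → Beta (d²=27.97)
P2 → Beta (d²=130.45)
P3 → Beta (d²=412.01)
P4 → Gamma (d²=5.62)
P5 → Beta (d²=38.33)
P6 → Beta (d²=5.33)

Beta, Beta, Beta, Gamma, Beta, Beta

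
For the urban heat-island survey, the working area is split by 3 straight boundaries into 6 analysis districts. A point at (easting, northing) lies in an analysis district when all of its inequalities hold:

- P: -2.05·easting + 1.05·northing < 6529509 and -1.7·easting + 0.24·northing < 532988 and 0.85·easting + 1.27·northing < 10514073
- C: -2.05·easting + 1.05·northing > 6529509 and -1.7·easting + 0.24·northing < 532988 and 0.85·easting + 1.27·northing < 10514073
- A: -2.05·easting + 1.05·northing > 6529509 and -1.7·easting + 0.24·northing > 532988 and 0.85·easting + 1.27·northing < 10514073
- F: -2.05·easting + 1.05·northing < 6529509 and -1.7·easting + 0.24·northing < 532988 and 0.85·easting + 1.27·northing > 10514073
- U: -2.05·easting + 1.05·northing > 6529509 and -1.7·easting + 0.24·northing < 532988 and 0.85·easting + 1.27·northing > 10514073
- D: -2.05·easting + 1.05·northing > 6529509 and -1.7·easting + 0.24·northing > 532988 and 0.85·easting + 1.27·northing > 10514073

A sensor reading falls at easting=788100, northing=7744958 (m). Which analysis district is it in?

-2.05·788100 + 1.05·7744958 = 6516600.900, which is < 6529509
-1.7·788100 + 0.24·7744958 = 519019.920, which is < 532988
0.85·788100 + 1.27·7744958 = 10505981.660, which is < 10514073
This sign pattern matches P.

P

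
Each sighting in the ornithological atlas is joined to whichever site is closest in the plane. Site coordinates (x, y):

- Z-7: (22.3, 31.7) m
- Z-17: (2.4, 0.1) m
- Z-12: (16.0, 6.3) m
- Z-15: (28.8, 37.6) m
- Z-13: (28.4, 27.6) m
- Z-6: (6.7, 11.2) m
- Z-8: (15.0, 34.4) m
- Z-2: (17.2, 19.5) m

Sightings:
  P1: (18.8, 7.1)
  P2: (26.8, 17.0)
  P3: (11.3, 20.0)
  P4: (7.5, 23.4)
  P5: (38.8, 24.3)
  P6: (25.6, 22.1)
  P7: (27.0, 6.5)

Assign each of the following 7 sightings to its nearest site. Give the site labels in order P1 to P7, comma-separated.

Z-12, Z-2, Z-2, Z-2, Z-13, Z-13, Z-12

P1 → Z-12 (d²=8.48)
P2 → Z-2 (d²=98.41)
P3 → Z-2 (d²=35.06)
P4 → Z-2 (d²=109.30)
P5 → Z-13 (d²=119.05)
P6 → Z-13 (d²=38.09)
P7 → Z-12 (d²=121.04)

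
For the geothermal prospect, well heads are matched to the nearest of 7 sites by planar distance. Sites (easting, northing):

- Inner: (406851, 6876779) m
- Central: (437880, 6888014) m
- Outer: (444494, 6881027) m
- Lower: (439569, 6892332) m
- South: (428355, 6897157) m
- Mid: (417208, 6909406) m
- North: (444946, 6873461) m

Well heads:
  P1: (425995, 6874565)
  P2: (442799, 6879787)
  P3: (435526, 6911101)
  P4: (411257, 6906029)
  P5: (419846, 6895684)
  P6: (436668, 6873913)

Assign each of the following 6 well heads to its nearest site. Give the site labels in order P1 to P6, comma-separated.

Central, Outer, South, Mid, South, North

P1 → Central (d²=322128826.00)
P2 → Outer (d²=4410625.00)
P3 → South (d²=245858377.00)
P4 → Mid (d²=46818530.00)
P5 → South (d²=74572810.00)
P6 → North (d²=68729588.00)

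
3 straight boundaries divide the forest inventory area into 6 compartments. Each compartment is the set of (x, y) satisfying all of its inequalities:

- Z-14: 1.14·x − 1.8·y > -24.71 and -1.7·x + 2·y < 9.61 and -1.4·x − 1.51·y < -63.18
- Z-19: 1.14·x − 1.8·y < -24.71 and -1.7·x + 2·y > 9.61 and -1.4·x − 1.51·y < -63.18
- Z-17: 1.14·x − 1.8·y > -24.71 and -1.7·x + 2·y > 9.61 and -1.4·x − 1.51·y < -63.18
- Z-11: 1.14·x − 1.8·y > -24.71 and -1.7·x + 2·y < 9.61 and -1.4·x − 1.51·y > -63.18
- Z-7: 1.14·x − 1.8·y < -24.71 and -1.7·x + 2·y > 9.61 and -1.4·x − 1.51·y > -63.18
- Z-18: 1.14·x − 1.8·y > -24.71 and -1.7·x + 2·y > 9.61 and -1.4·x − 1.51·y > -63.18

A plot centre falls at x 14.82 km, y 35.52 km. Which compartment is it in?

1.14·14.82 − 1.8·35.52 = -47.041, which is < -24.71
-1.7·14.82 + 2·35.52 = 45.846, which is > 9.61
-1.4·14.82 − 1.51·35.52 = -74.383, which is < -63.18
This sign pattern matches Z-19.

Z-19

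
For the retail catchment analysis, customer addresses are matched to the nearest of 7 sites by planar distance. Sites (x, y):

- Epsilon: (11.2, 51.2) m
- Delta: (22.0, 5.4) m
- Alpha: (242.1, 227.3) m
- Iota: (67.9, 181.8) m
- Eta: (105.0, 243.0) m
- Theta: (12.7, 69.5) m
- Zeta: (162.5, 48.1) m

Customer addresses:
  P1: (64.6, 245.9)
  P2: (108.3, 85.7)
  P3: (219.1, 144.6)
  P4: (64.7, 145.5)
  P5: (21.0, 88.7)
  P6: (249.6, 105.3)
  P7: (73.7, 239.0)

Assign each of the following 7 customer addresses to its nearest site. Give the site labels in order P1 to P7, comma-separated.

P1 → Eta (d²=1640.57)
P2 → Zeta (d²=4351.40)
P3 → Alpha (d²=7368.29)
P4 → Iota (d²=1327.93)
P5 → Theta (d²=437.53)
P6 → Zeta (d²=10858.25)
P7 → Eta (d²=995.69)

Eta, Zeta, Alpha, Iota, Theta, Zeta, Eta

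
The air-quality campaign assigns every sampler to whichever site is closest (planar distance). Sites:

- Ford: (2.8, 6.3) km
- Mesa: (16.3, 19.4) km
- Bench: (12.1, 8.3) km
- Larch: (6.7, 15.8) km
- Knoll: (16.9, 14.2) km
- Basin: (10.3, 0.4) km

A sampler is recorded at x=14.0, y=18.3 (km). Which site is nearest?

Mesa

Squared distances to each site:
Ford: 269.440; Mesa: 6.500; Bench: 103.610; Larch: 59.540; Knoll: 25.220; Basin: 334.100.
Minimum at Mesa.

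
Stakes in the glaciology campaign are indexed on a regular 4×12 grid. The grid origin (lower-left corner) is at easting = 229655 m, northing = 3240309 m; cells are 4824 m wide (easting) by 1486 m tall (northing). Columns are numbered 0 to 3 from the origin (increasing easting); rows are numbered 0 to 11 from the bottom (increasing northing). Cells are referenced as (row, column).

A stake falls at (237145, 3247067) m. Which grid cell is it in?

(4, 1)

Column index: ⌊(237145 − 229655) / 4824⌋ = ⌊1.553⌋ = 1
Row offset from origin: ⌊(3247067 − 3240309) / 1486⌋ = ⌊4.548⌋ = 4 → row 4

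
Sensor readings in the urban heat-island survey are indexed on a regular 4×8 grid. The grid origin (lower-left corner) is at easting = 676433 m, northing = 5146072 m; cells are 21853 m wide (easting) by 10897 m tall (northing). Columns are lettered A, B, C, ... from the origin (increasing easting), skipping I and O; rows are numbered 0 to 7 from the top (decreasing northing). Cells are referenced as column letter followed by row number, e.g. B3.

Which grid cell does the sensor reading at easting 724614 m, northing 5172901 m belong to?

Column index: ⌊(724614 − 676433) / 21853⌋ = ⌊2.205⌋ = 2 → column C
Row offset from origin: ⌊(5172901 − 5146072) / 10897⌋ = ⌊2.462⌋ = 2 → row 5 (counted from top)

C5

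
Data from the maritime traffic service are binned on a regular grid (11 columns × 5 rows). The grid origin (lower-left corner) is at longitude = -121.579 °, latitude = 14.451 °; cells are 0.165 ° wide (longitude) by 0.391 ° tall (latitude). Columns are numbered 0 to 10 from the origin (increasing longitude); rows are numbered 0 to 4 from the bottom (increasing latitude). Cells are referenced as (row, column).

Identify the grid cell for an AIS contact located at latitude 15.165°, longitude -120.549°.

(1, 6)

Column index: ⌊(-120.549 − -121.579) / 0.165⌋ = ⌊6.242⌋ = 6
Row offset from origin: ⌊(15.165 − 14.451) / 0.391⌋ = ⌊1.826⌋ = 1 → row 1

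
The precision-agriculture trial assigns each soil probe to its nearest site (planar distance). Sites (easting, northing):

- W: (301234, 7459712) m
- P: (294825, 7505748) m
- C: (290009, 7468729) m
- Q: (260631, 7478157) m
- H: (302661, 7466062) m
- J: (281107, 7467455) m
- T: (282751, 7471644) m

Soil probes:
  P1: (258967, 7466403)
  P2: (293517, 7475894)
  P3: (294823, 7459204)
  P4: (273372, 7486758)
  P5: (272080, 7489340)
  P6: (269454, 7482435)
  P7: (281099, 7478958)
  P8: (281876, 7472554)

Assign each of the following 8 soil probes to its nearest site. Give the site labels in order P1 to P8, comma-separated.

P1 → Q (d²=140925412.00)
P2 → C (d²=63643289.00)
P3 → W (d²=41358985.00)
P4 → Q (d²=236310282.00)
P5 → Q (d²=256139090.00)
P6 → Q (d²=96146613.00)
P7 → T (d²=56223700.00)
P8 → T (d²=1593725.00)

Q, C, W, Q, Q, Q, T, T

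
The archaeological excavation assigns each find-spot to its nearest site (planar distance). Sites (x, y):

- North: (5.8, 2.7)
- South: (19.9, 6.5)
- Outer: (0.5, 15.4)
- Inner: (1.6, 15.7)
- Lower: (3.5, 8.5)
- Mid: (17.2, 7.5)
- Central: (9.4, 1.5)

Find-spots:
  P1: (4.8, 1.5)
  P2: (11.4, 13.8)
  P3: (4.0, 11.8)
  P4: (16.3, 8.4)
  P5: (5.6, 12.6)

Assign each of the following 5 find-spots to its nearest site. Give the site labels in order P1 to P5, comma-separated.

North, Mid, Lower, Mid, Lower

P1 → North (d²=2.44)
P2 → Mid (d²=73.33)
P3 → Lower (d²=11.14)
P4 → Mid (d²=1.62)
P5 → Lower (d²=21.22)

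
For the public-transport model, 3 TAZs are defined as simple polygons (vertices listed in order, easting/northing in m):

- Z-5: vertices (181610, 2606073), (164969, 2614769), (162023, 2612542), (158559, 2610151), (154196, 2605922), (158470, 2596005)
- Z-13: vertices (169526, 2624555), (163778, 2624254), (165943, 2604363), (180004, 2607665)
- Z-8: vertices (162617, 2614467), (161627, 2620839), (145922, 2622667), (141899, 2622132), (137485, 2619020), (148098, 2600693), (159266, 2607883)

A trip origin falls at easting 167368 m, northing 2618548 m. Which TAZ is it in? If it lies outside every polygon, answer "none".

Cast a ray rightward from (167368, 2618548). For each polygon, the edges (by vertex number in listed order) whose endpoints lie on opposite sides of northing = 2618548, where each meets that height, and whether that is right or left of the point:
Z-5: no edge straddles that height → 0 crossings.
Z-13: 2–3 at easting≈164399.1 (left), 4–1 at easting≈173252.5 (right) → 1 crossing.
Z-8: 1–2 at easting≈161982.9 (left), 5–6 at easting≈137758.3 (left) → 0 crossings.
Only Z-13 has an odd count, so the point is inside Z-13.

Z-13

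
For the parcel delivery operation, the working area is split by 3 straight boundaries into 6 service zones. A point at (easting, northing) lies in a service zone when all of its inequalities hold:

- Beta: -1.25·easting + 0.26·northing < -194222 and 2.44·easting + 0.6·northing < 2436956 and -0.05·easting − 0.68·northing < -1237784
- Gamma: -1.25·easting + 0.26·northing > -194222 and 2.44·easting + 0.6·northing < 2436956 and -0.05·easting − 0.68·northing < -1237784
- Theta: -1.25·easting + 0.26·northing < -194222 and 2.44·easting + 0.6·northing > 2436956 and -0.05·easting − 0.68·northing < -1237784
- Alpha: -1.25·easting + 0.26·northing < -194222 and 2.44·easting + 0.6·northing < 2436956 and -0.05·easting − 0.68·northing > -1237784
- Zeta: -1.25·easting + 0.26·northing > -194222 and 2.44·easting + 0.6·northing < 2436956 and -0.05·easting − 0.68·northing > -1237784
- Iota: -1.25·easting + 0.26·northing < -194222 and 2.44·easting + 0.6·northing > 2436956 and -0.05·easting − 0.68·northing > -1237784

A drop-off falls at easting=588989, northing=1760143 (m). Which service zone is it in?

Iota

-1.25·588989 + 0.26·1760143 = -278599.070, which is < -194222
2.44·588989 + 0.6·1760143 = 2493218.960, which is > 2436956
-0.05·588989 − 0.68·1760143 = -1226346.690, which is > -1237784
This sign pattern matches Iota.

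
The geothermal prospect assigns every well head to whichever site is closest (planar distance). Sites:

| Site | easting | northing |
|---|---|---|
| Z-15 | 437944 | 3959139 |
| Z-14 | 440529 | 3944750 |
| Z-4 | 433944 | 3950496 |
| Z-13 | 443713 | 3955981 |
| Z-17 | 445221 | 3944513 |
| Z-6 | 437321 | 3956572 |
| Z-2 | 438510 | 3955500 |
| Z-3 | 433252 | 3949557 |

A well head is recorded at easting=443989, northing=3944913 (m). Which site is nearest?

Z-17

Squared distances to each site:
Z-15: 238921101.000; Z-14: 11998169.000; Z-4: 132071914.000; Z-13: 122576800.000; Z-17: 1677824.000; Z-6: 180394505.000; Z-2: 142104010.000; Z-3: 136849905.000.
Minimum at Z-17.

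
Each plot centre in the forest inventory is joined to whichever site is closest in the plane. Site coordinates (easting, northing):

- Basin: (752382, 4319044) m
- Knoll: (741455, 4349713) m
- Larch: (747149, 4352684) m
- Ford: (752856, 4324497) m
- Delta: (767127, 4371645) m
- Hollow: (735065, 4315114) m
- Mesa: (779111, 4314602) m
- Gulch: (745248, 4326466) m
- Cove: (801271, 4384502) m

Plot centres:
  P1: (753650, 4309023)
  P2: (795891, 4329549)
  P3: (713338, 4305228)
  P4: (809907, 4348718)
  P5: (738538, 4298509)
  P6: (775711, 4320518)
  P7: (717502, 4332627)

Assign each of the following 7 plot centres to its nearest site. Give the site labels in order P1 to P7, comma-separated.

Basin, Mesa, Hollow, Cove, Hollow, Mesa, Hollow

P1 → Basin (d²=102028265.00)
P2 → Mesa (d²=504981209.00)
P3 → Hollow (d²=569795525.00)
P4 → Cove (d²=1355075152.00)
P5 → Hollow (d²=287787754.00)
P6 → Mesa (d²=46559056.00)
P7 → Hollow (d²=615164138.00)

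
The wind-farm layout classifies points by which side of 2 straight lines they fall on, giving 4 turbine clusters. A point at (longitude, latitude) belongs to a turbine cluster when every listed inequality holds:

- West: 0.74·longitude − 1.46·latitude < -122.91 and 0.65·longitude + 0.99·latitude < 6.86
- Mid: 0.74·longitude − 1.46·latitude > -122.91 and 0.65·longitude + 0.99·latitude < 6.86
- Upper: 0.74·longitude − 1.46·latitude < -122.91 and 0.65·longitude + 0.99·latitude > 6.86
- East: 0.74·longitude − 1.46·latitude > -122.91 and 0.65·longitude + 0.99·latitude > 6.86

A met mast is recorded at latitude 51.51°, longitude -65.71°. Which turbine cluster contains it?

0.74·-65.71 − 1.46·51.51 = -123.830, which is < -122.91
0.65·-65.71 + 0.99·51.51 = 8.283, which is > 6.86
This sign pattern matches Upper.

Upper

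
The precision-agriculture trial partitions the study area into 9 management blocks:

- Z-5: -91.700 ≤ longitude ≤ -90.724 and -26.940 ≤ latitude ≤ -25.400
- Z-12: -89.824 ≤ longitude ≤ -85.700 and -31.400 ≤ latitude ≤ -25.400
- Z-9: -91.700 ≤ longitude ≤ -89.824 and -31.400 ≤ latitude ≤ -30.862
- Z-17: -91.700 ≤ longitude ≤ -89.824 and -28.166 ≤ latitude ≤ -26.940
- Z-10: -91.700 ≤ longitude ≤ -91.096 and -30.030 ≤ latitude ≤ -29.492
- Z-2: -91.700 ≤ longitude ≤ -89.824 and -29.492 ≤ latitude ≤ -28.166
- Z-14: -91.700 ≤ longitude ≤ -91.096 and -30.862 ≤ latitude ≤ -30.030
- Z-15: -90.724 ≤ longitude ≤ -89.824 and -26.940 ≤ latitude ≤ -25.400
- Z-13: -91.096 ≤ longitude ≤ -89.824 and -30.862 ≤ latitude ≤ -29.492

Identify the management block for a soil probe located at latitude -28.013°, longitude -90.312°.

The point has longitude = -90.312 and latitude = -28.013.
Only Z-17 satisfies -91.700 ≤ longitude ≤ -89.824 and -28.166 ≤ latitude ≤ -26.940.

Z-17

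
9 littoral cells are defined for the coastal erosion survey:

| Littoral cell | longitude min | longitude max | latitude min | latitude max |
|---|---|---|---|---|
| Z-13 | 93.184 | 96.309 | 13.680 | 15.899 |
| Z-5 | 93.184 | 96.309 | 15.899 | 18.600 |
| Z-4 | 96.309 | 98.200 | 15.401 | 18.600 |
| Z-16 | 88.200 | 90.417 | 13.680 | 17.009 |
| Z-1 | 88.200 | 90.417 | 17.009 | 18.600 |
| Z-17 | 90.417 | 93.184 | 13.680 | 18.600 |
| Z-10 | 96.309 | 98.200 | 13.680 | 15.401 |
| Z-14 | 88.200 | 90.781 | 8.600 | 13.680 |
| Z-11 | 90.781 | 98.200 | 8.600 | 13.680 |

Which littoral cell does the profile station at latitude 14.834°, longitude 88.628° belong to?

Z-16

The point has longitude = 88.628 and latitude = 14.834.
Only Z-16 satisfies 88.200 ≤ longitude ≤ 90.417 and 13.680 ≤ latitude ≤ 17.009.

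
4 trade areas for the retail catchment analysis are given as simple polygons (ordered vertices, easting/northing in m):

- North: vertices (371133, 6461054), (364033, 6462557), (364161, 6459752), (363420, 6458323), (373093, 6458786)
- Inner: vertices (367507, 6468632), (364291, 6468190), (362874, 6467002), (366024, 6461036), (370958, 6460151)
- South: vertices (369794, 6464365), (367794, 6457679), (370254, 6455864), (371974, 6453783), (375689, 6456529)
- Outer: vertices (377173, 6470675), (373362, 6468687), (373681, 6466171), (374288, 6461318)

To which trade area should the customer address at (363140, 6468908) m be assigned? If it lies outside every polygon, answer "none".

none

Cast a ray rightward from (363140, 6468908). For each polygon, the edges (by vertex number in listed order) whose endpoints lie on opposite sides of northing = 6468908, where each meets that height, and whether that is right or left of the point:
North: no edge straddles that height → 0 crossings.
Inner: no edge straddles that height → 0 crossings.
South: no edge straddles that height → 0 crossings.
Outer: 1–2 at easting≈373785.7 (right), 4–1 at easting≈376628.2 (right) → 2 crossings.
All counts are even, so the point lies outside every listed polygon.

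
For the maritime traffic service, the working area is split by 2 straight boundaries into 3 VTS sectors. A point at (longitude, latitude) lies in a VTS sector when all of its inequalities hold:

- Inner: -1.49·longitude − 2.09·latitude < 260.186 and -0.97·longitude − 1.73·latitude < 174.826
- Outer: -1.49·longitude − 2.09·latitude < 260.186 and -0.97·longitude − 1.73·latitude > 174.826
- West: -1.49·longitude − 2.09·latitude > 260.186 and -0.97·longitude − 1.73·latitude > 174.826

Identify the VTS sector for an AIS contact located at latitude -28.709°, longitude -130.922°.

-1.49·-130.922 − 2.09·-28.709 = 255.076, which is < 260.186
-0.97·-130.922 − 1.73·-28.709 = 176.661, which is > 174.826
This sign pattern matches Outer.

Outer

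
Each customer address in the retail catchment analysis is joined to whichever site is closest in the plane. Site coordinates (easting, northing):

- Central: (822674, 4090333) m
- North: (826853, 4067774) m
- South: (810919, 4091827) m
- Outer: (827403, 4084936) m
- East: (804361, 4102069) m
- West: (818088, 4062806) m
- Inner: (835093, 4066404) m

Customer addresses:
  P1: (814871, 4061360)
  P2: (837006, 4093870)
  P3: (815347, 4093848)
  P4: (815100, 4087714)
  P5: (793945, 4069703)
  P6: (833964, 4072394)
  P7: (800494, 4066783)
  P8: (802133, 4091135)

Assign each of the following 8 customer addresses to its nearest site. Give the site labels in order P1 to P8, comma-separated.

P1 → West (d²=12440005.00)
P2 → Outer (d²=172033965.00)
P3 → South (d²=23691625.00)
P4 → South (d²=34397530.00)
P5 → West (d²=630453058.00)
P6 → Inner (d²=37154741.00)
P7 → West (d²=325365365.00)
P8 → South (d²=77672660.00)

West, Outer, South, South, West, Inner, West, South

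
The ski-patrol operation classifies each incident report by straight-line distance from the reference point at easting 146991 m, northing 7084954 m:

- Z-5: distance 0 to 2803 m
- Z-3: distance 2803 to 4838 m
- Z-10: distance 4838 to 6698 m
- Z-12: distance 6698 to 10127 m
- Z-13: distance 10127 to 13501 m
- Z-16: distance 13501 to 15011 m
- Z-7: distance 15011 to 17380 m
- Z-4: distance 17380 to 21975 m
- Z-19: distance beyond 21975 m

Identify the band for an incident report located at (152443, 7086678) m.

Distance = √((152443−146991)² + (7086678−7084954)²) = √(29724304.000 + 2972176.000) = 5718.084 m.
4838 ≤ 5718.084 < 6698 → Z-10.

Z-10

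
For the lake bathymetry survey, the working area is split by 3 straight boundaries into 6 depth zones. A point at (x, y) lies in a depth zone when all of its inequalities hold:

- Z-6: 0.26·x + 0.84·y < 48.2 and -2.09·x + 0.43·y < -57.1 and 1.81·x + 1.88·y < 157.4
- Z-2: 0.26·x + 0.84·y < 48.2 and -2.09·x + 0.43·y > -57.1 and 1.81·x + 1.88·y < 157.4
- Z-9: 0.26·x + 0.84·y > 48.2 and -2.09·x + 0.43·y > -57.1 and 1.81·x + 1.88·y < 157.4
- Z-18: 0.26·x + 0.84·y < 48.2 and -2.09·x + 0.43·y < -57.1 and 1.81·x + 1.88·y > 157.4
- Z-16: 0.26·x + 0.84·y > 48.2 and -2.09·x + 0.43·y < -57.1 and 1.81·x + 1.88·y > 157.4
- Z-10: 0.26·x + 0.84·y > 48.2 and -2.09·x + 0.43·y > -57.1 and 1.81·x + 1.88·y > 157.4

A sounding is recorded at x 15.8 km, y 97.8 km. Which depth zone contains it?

Z-10

0.26·15.8 + 0.84·97.8 = 86.260, which is > 48.2
-2.09·15.8 + 0.43·97.8 = 9.032, which is > -57.1
1.81·15.8 + 1.88·97.8 = 212.462, which is > 157.4
This sign pattern matches Z-10.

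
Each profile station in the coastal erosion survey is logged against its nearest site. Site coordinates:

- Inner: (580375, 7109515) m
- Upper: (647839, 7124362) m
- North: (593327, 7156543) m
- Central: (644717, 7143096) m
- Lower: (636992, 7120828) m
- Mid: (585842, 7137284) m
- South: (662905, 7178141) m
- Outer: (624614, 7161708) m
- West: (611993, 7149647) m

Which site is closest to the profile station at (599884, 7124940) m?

Squared distances to each site:
Inner: 618531706.000; Upper: 2300016109.000; North: 1041743858.000; Central: 2339638225.000; Lower: 1393912208.000; Mid: 349552100.000; South: 6801992842.000; Outer: 1963458724.000; West: 757063730.000.
Minimum at Mid.

Mid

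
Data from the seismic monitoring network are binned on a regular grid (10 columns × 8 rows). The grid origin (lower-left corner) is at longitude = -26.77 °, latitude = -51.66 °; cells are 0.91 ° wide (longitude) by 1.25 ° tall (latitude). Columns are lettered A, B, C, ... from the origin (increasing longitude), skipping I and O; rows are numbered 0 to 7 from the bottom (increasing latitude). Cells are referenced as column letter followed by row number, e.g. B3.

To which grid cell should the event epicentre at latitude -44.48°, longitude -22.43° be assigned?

Column index: ⌊(-22.43 − -26.77) / 0.91⌋ = ⌊4.769⌋ = 4 → column E
Row offset from origin: ⌊(-44.48 − -51.66) / 1.25⌋ = ⌊5.744⌋ = 5 → row 5

E5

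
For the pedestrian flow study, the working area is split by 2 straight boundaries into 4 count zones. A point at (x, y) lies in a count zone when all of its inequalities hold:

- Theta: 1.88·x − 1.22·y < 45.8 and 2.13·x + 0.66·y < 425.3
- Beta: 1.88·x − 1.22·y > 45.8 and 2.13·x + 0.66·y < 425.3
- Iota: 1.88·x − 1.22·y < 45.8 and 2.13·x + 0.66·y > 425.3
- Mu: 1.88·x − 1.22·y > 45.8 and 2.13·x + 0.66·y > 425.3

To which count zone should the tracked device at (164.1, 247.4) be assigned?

1.88·164.1 − 1.22·247.4 = 6.680, which is < 45.8
2.13·164.1 + 0.66·247.4 = 512.817, which is > 425.3
This sign pattern matches Iota.

Iota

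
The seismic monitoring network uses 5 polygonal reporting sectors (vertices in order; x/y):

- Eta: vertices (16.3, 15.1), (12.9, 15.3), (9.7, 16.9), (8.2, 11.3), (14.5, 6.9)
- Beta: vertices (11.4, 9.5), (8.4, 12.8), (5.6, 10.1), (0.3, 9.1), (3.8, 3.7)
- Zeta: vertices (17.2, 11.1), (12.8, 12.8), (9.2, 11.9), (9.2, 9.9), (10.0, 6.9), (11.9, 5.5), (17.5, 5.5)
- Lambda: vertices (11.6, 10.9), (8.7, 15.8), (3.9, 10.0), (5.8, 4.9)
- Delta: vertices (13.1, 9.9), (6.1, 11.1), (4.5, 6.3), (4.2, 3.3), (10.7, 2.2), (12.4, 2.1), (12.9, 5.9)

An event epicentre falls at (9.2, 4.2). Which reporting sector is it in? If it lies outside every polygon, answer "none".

Cast a ray rightward from (9.2, 4.2). For each polygon, the edges (by vertex number in listed order) whose endpoints lie on opposite sides of y = 4.2, where each meets that height, and whether that is right or left of the point:
Eta: no edge straddles that height → 0 crossings.
Beta: 4–5 at x≈3.48 (left), 5–1 at x≈4.46 (left) → 0 crossings.
Zeta: no edge straddles that height → 0 crossings.
Lambda: no edge straddles that height → 0 crossings.
Delta: 3–4 at x≈4.29 (left), 6–7 at x≈12.68 (right) → 1 crossing.
Only Delta has an odd count, so the point is inside Delta.

Delta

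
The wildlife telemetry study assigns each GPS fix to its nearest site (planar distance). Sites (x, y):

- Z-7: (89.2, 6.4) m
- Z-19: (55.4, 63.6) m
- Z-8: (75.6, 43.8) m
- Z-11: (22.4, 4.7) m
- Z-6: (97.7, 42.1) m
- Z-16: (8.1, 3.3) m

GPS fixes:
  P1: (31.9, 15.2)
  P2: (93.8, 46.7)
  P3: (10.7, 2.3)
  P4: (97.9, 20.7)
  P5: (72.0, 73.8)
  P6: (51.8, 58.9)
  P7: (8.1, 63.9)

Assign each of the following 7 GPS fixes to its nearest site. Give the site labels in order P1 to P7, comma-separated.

P1 → Z-11 (d²=200.50)
P2 → Z-6 (d²=36.37)
P3 → Z-16 (d²=7.76)
P4 → Z-7 (d²=280.18)
P5 → Z-19 (d²=379.60)
P6 → Z-19 (d²=35.05)
P7 → Z-19 (d²=2237.38)

Z-11, Z-6, Z-16, Z-7, Z-19, Z-19, Z-19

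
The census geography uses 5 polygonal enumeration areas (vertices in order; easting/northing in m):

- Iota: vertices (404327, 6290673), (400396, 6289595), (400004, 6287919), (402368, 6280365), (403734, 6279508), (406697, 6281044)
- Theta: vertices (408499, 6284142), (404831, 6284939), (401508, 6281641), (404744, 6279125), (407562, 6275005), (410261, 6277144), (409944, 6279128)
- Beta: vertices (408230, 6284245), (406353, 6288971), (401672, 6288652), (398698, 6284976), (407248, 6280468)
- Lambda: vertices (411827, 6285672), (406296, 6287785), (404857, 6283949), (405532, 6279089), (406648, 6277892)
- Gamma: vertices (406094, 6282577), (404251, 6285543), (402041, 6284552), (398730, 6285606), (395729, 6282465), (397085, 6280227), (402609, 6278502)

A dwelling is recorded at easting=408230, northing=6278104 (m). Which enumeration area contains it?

Cast a ray rightward from (408230, 6278104). For each polygon, the edges (by vertex number in listed order) whose endpoints lie on opposite sides of northing = 6278104, where each meets that height, and whether that is right or left of the point:
Iota: no edge straddles that height → 0 crossings.
Theta: 4–5 at easting≈405442.3 (left), 6–7 at easting≈410107.6 (right) → 1 crossing.
Beta: no edge straddles that height → 0 crossings.
Lambda: 4–5 at easting≈406450.3 (left), 5–1 at easting≈406789.1 (left) → 0 crossings.
Gamma: no edge straddles that height → 0 crossings.
Only Theta has an odd count, so the point is inside Theta.

Theta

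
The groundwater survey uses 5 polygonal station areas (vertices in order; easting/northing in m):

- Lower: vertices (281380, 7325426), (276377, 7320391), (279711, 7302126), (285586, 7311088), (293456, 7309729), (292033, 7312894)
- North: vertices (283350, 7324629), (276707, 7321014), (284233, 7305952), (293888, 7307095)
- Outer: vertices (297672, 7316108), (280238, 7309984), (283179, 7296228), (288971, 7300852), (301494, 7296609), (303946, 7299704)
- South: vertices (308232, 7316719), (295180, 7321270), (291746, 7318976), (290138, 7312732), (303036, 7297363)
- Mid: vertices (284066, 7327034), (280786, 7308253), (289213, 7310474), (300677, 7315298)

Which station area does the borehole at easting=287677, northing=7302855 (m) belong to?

Outer

Cast a ray rightward from (287677, 7302855). For each polygon, the edges (by vertex number in listed order) whose endpoints lie on opposite sides of northing = 7302855, where each meets that height, and whether that is right or left of the point:
Lower: 2–3 at easting≈279577.9 (left), 3–4 at easting≈280188.9 (left) → 0 crossings.
North: no edge straddles that height → 0 crossings.
Outer: 2–3 at easting≈281762.2 (left), 6–1 at easting≈302740.8 (right) → 1 crossing.
South: 4–5 at easting≈298427.0 (right), 5–1 at easting≈304510.3 (right) → 2 crossings.
Mid: no edge straddles that height → 0 crossings.
Only Outer has an odd count, so the point is inside Outer.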